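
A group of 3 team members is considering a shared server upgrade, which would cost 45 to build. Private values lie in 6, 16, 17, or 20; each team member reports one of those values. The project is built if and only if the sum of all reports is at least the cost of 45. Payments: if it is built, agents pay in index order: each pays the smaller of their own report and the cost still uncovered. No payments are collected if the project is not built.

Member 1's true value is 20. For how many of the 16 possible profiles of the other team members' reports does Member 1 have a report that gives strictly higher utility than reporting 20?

Others report (16, 16): truth gives 0; report 16 gives 4 > 0. Violating.
Others report (16, 17): truth gives 0; report 16 gives 4 > 0. Violating.
Others report (16, 20): truth gives 0; report 16 gives 4 > 0. Violating.
Others report (17, 16): truth gives 0; report 16 gives 4 > 0. Violating.
Others report (6, 6): truth gives 0; no alternative beats it.
Others report (6, 16): truth gives 0; no alternative beats it.
(Checking all 16 profiles: 9 have a profitable deviation, 7 do not.)

9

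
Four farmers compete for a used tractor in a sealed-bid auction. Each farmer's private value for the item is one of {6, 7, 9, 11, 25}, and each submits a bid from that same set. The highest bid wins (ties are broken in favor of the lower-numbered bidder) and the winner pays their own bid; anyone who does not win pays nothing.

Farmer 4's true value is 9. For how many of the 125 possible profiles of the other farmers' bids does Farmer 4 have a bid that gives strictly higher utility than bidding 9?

1

Others bid (6, 6, 6): truth gives 0; bid 7 gives 2 > 0. Violating.
Others bid (6, 6, 7): truth gives 0; no alternative beats it.
Others bid (6, 6, 9): truth gives 0; no alternative beats it.
(Checking all 125 profiles: 1 has a profitable deviation, 124 do not.)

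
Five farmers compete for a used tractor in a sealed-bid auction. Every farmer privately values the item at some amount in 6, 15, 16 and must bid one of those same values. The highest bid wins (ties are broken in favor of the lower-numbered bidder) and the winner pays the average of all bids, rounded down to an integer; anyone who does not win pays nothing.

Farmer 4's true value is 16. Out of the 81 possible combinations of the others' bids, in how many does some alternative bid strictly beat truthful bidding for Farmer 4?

1

Others bid (6, 6, 6, 6): truth gives 8; bid 15 gives 9 > 8. Violating.
Others bid (6, 6, 6, 15): truth gives 7; no alternative beats it.
Others bid (6, 6, 6, 16): truth gives 6; no alternative beats it.
(Checking all 81 profiles: 1 has a profitable deviation, 80 do not.)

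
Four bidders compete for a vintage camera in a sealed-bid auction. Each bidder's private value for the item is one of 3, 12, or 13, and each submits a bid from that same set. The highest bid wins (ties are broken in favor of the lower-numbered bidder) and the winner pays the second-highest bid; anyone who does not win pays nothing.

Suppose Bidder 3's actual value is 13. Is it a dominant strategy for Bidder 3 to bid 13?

Check each profile of the others' bids and compare truth against every alternative bid.
Others bid (3, 12, 3): truth gives 1, best alternative gives 0.
Others bid (3, 12, 12): truth gives 1, best alternative gives 0.
Others bid (12, 3, 3): truth gives 1, best alternative gives 0.
Others bid (12, 3, 12): truth gives 1, best alternative gives 0.
Others bid (12, 12, 3): truth gives 1, best alternative gives 0.
Others bid (12, 12, 12): truth gives 1, best alternative gives 0.
(Remaining 21 profiles checked similarly; truth is weakly best in each.)
In every case the truthful bid is at least as good as any alternative, so it is a dominant strategy.

Yes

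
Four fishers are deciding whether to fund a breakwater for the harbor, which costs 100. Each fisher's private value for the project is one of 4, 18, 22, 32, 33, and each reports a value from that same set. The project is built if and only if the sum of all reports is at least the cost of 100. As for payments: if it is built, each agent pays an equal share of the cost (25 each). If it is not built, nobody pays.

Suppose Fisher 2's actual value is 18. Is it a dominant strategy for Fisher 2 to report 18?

Consider the case where Fisher 1 reports 18, Fisher 3 reports 32 and Fisher 4 reports 32.
Truthful report 18: project built, pays 25, utility 18 - 25 = -7.
Report 4 instead: project not built, utility 0.
Since 0 > -7, reporting 4 is strictly better here, so truthful reporting is not dominant.

No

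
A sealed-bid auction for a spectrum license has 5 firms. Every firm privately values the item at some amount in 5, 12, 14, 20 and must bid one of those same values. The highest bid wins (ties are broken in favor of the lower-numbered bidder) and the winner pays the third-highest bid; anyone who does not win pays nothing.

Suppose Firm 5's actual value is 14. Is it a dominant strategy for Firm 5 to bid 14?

Consider the case where Firm 1 bids 5, Firm 2 bids 5, Firm 3 bids 5 and Firm 4 bids 14.
Truthful bid 14: loses, pays 0, utility 0.
Bid 20 instead: wins, pays 5, utility 14 - 5 = 9.
Since 9 > 0, bidding 20 is strictly better here, so truthful bidding is not dominant.

No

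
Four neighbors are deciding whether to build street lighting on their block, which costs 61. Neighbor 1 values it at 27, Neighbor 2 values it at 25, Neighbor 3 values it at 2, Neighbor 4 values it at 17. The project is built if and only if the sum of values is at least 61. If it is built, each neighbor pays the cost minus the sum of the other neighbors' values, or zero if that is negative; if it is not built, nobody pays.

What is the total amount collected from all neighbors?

Total value 71 ≥ cost 61, so it is built.
Neighbor 1: others sum to 44; max(0, 61 - 44) = 17.
Neighbor 2: others sum to 46; max(0, 61 - 46) = 15.
Neighbor 3: others sum to 69; max(0, 61 - 69) = 0.
Neighbor 4: others sum to 54; max(0, 61 - 54) = 7.
Total collected = 17 + 15 + 0 + 7 = 39.

39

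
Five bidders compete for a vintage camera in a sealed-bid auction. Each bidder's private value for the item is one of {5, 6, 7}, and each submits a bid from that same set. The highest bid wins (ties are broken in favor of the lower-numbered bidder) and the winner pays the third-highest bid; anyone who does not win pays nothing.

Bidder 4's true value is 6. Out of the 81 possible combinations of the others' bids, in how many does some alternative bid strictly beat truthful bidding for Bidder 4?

Others bid (5, 5, 5, 7): truth gives 0; bid 7 gives 1 > 0. Violating.
Others bid (5, 5, 6, 5): truth gives 0; bid 7 gives 1 > 0. Violating.
Others bid (5, 6, 5, 5): truth gives 0; bid 7 gives 1 > 0. Violating.
Others bid (6, 5, 5, 5): truth gives 0; bid 7 gives 1 > 0. Violating.
Others bid (5, 5, 5, 5): truth gives 1; no alternative beats it.
Others bid (5, 5, 5, 6): truth gives 1; no alternative beats it.
(Checking all 81 profiles: 4 have a profitable deviation, 77 do not.)

4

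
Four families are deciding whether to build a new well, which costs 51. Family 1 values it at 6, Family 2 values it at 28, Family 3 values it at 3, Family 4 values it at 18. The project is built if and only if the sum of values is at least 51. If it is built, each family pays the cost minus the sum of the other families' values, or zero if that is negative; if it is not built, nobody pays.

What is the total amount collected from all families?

Total value 55 ≥ cost 51, so it is built.
Family 1: others sum to 49; max(0, 51 - 49) = 2.
Family 2: others sum to 27; max(0, 51 - 27) = 24.
Family 3: others sum to 52; max(0, 51 - 52) = 0.
Family 4: others sum to 37; max(0, 51 - 37) = 14.
Total collected = 2 + 24 + 0 + 14 = 40.

40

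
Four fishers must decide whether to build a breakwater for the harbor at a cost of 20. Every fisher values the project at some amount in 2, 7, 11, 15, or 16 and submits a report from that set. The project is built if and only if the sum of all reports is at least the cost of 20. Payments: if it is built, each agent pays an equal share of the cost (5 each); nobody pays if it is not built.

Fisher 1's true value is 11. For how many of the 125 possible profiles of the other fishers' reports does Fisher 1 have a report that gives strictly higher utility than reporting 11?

Others report (2, 2, 2): truth gives 0; report 15 gives 6 > 0. Violating.
Others report (2, 2, 7): truth gives 6; no alternative beats it.
Others report (2, 2, 11): truth gives 6; no alternative beats it.
(Checking all 125 profiles: 1 has a profitable deviation, 124 do not.)

1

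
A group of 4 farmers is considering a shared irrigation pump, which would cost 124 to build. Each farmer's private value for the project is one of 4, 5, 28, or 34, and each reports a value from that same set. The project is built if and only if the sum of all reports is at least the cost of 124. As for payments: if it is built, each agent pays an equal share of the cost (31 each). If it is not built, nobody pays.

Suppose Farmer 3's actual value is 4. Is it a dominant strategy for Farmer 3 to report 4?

Yes

Check each profile of the others' reports and compare truth against every alternative report.
Others report (4, 4, 4): truth gives 0, best alternative gives 0.
Others report (4, 4, 5): truth gives 0, best alternative gives 0.
Others report (4, 4, 28): truth gives 0, best alternative gives 0.
Others report (4, 4, 34): truth gives 0, best alternative gives 0.
Others report (4, 5, 4): truth gives 0, best alternative gives 0.
Others report (4, 5, 5): truth gives 0, best alternative gives 0.
(Remaining 58 profiles checked similarly; truth is weakly best in each.)
In every case the truthful report is at least as good as any alternative, so it is a dominant strategy.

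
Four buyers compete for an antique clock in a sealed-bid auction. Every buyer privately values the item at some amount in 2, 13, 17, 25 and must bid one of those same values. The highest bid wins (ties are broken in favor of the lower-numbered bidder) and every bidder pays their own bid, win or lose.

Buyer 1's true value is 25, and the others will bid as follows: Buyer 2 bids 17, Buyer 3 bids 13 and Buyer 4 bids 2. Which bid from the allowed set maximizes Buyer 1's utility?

Bid 2: loses but pays 2, utility -2.
Bid 13: loses but pays 13, utility -13.
Bid 17: wins, pays 17, utility 25 - 17 = 8.
Bid 25: wins, pays 25, utility 25 - 25 = 0.
The best choice is 17 with utility 8.

17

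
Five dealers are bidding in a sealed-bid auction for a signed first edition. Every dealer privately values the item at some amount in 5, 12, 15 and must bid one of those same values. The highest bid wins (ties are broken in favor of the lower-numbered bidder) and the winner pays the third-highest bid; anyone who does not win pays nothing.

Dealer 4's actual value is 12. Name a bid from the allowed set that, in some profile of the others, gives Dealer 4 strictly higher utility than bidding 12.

15

Suppose Dealer 1 bids 5, Dealer 2 bids 5, Dealer 3 bids 5 and Dealer 5 bids 15.
Bid 12: loses, pays 0, utility 0.
Bid 15: wins, pays 5, utility 12 - 5 = 7.
So bidding 15 beats truth here (7 > 0).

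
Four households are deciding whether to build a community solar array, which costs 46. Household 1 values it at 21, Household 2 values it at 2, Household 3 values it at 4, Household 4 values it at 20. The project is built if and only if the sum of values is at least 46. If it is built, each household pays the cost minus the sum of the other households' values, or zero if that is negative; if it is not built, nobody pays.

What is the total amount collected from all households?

Total value 47 ≥ cost 46, so it is built.
Household 1: others sum to 26; max(0, 46 - 26) = 20.
Household 2: others sum to 45; max(0, 46 - 45) = 1.
Household 3: others sum to 43; max(0, 46 - 43) = 3.
Household 4: others sum to 27; max(0, 46 - 27) = 19.
Total collected = 20 + 1 + 3 + 19 = 43.

43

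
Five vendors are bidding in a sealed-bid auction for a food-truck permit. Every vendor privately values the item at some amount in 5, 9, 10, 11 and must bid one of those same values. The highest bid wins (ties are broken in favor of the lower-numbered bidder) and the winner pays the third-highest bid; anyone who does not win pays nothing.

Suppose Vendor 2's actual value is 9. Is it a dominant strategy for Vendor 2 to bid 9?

Consider the case where Vendor 1 bids 5, Vendor 3 bids 5, Vendor 4 bids 5 and Vendor 5 bids 10.
Truthful bid 9: loses, pays 0, utility 0.
Bid 10 instead: wins, pays 5, utility 9 - 5 = 4.
Since 4 > 0, bidding 10 is strictly better here, so truthful bidding is not dominant.

No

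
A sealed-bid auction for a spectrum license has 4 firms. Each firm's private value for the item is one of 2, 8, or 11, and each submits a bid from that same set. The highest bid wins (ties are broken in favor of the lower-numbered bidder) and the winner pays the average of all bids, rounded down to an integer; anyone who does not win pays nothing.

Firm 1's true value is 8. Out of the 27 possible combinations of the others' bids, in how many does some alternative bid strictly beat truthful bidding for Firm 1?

4

Others bid (2, 2, 2): truth gives 5; bid 2 gives 6 > 5. Violating.
Others bid (2, 2, 11): truth gives 0; bid 11 gives 2 > 0. Violating.
Others bid (2, 11, 2): truth gives 0; bid 11 gives 2 > 0. Violating.
Others bid (11, 2, 2): truth gives 0; bid 11 gives 2 > 0. Violating.
Others bid (2, 2, 8): truth gives 3; no alternative beats it.
Others bid (2, 8, 2): truth gives 3; no alternative beats it.
(Checking all 27 profiles: 4 have a profitable deviation, 23 do not.)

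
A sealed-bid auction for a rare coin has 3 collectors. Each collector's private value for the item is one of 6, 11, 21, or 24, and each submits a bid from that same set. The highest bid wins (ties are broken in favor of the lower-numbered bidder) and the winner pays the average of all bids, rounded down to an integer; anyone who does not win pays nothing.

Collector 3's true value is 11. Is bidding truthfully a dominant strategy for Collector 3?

Check each profile of the others' bids and compare truth against every alternative bid.
Others bid (6, 6): truth gives 4, best alternative gives 0.
Others bid (6, 11): truth gives 0, best alternative gives 0.
Others bid (6, 21): truth gives 0, best alternative gives 0.
Others bid (6, 24): truth gives 0, best alternative gives 0.
Others bid (11, 6): truth gives 0, best alternative gives 0.
Others bid (11, 11): truth gives 0, best alternative gives 0.
(Remaining 10 profiles checked similarly; truth is weakly best in each.)
In every case the truthful bid is at least as good as any alternative, so it is a dominant strategy.

Yes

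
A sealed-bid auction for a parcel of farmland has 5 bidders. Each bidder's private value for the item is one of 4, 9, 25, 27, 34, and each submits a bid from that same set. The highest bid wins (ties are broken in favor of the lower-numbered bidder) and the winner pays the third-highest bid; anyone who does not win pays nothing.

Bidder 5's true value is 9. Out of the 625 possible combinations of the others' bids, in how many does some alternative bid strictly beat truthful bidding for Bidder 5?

12

Others bid (4, 4, 4, 9): truth gives 0; bid 25 gives 5 > 0. Violating.
Others bid (4, 4, 4, 25): truth gives 0; bid 27 gives 5 > 0. Violating.
Others bid (4, 4, 4, 27): truth gives 0; bid 34 gives 5 > 0. Violating.
Others bid (4, 4, 9, 4): truth gives 0; bid 25 gives 5 > 0. Violating.
Others bid (4, 4, 4, 4): truth gives 5; no alternative beats it.
Others bid (4, 4, 4, 34): truth gives 0; no alternative beats it.
(Checking all 625 profiles: 12 have a profitable deviation, 613 do not.)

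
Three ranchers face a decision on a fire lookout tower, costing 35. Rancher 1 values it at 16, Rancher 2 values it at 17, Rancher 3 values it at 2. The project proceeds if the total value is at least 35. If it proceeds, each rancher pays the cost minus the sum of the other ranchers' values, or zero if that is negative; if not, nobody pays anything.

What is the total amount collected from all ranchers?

Total value 35 ≥ cost 35, so it is built.
Rancher 1: others sum to 19; max(0, 35 - 19) = 16.
Rancher 2: others sum to 18; max(0, 35 - 18) = 17.
Rancher 3: others sum to 33; max(0, 35 - 33) = 2.
Total collected = 16 + 17 + 2 = 35.

35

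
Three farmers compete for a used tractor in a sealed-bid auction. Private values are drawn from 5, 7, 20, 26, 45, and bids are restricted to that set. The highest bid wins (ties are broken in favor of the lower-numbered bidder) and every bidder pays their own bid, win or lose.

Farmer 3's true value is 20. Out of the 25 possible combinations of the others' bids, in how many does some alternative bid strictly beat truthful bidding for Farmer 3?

Others bid (5, 5): truth gives 0; bid 7 gives 13 > 0. Violating.
Others bid (5, 20): truth gives -20; bid 5 gives -5 > -20. Violating.
Others bid (5, 26): truth gives -20; bid 5 gives -5 > -20. Violating.
Others bid (5, 45): truth gives -20; bid 5 gives -5 > -20. Violating.
Others bid (5, 7): truth gives 0; no alternative beats it.
Others bid (7, 5): truth gives 0; no alternative beats it.
(Checking all 25 profiles: 22 have a profitable deviation, 3 do not.)

22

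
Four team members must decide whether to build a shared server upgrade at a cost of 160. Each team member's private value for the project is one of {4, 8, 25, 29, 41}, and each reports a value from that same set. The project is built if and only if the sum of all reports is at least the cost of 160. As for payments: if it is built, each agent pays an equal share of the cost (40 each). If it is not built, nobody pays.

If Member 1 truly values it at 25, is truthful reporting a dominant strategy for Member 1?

Yes

Check each profile of the others' reports and compare truth against every alternative report.
Others report (4, 4, 4): truth gives 0, best alternative gives 0.
Others report (4, 4, 8): truth gives 0, best alternative gives 0.
Others report (4, 4, 25): truth gives 0, best alternative gives 0.
Others report (4, 4, 29): truth gives 0, best alternative gives 0.
Others report (4, 4, 41): truth gives 0, best alternative gives 0.
Others report (4, 8, 4): truth gives 0, best alternative gives 0.
(Remaining 119 profiles checked similarly; truth is weakly best in each.)
In every case the truthful report is at least as good as any alternative, so it is a dominant strategy.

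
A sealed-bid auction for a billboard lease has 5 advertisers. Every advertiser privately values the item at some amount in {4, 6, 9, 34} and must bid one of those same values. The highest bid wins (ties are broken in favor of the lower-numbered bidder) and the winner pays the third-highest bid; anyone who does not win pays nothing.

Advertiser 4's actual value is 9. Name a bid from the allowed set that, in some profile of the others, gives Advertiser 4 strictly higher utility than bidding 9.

Suppose Advertiser 1 bids 4, Advertiser 2 bids 4, Advertiser 3 bids 4 and Advertiser 5 bids 34.
Bid 9: loses, pays 0, utility 0.
Bid 34: wins, pays 4, utility 9 - 4 = 5.
So bidding 34 beats truth here (5 > 0).

34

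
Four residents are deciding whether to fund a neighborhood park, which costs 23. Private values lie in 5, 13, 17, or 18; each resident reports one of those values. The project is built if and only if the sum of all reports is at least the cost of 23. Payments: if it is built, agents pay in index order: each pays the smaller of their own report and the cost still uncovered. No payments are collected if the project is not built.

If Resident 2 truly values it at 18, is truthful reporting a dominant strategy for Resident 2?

No

Consider the case where Resident 1 reports 5, Resident 3 reports 5 and Resident 4 reports 5.
Truthful report 18: project built, pays 18, utility 18 - 18 = 0.
Report 13 instead: project built, pays 13, utility 18 - 13 = 5.
Since 5 > 0, reporting 13 is strictly better here, so truthful reporting is not dominant.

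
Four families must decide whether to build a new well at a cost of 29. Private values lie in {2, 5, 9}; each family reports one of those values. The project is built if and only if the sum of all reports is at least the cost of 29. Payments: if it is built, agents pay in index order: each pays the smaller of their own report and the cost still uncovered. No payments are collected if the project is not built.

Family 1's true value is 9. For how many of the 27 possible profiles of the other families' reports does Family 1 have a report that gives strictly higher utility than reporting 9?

1

Others report (9, 9, 9): truth gives 0; report 2 gives 7 > 0. Violating.
Others report (2, 2, 2): truth gives 0; no alternative beats it.
Others report (2, 2, 5): truth gives 0; no alternative beats it.
(Checking all 27 profiles: 1 has a profitable deviation, 26 do not.)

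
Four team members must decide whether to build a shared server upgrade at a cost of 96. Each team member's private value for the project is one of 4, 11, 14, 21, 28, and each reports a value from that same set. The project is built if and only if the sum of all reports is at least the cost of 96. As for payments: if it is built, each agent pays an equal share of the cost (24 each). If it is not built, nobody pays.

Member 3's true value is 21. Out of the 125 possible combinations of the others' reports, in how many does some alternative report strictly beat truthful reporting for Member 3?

4

Others report (21, 28, 28): truth gives -3; report 4 gives 0 > -3. Violating.
Others report (28, 21, 28): truth gives -3; report 4 gives 0 > -3. Violating.
Others report (28, 28, 21): truth gives -3; report 4 gives 0 > -3. Violating.
Others report (28, 28, 28): truth gives -3; report 4 gives 0 > -3. Violating.
Others report (4, 4, 4): truth gives 0; no alternative beats it.
Others report (4, 4, 11): truth gives 0; no alternative beats it.
(Checking all 125 profiles: 4 have a profitable deviation, 121 do not.)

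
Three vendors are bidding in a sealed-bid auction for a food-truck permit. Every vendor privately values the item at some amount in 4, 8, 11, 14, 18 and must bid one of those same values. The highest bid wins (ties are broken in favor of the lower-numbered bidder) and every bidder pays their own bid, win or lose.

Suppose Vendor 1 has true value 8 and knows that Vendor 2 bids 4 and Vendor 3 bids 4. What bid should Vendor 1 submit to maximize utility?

4

Bid 4: wins, pays 4, utility 8 - 4 = 4.
Bid 8: wins, pays 8, utility 8 - 8 = 0.
Bid 11: wins, pays 11, utility 8 - 11 = -3.
Bid 14: wins, pays 14, utility 8 - 14 = -6.
Bid 18: wins, pays 18, utility 8 - 18 = -10.
The best choice is 4 with utility 4.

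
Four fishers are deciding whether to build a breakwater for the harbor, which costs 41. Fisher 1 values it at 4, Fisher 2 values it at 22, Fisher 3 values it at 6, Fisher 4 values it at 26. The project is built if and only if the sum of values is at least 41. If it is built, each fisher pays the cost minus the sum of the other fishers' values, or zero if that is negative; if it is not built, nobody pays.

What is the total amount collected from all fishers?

Total value 58 ≥ cost 41, so it is built.
Fisher 1: others sum to 54; max(0, 41 - 54) = 0.
Fisher 2: others sum to 36; max(0, 41 - 36) = 5.
Fisher 3: others sum to 52; max(0, 41 - 52) = 0.
Fisher 4: others sum to 32; max(0, 41 - 32) = 9.
Total collected = 0 + 5 + 0 + 9 = 14.

14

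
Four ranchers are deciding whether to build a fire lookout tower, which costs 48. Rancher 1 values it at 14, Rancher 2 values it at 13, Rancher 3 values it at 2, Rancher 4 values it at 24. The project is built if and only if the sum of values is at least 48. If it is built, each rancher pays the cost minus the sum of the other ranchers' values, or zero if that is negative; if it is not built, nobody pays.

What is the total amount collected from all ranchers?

Total value 53 ≥ cost 48, so it is built.
Rancher 1: others sum to 39; max(0, 48 - 39) = 9.
Rancher 2: others sum to 40; max(0, 48 - 40) = 8.
Rancher 3: others sum to 51; max(0, 48 - 51) = 0.
Rancher 4: others sum to 29; max(0, 48 - 29) = 19.
Total collected = 9 + 8 + 0 + 19 = 36.

36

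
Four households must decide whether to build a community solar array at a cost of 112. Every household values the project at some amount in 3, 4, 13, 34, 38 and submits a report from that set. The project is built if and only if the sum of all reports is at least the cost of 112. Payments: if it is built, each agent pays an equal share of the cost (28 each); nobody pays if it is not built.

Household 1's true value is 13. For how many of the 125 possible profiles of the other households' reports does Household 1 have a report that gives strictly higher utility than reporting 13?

Others report (34, 34, 34): truth gives -15; report 3 gives 0 > -15. Violating.
Others report (34, 34, 38): truth gives -15; report 3 gives 0 > -15. Violating.
Others report (34, 38, 34): truth gives -15; report 3 gives 0 > -15. Violating.
Others report (38, 34, 34): truth gives -15; report 3 gives 0 > -15. Violating.
Others report (3, 3, 3): truth gives 0; no alternative beats it.
Others report (3, 3, 4): truth gives 0; no alternative beats it.
(Checking all 125 profiles: 4 have a profitable deviation, 121 do not.)

4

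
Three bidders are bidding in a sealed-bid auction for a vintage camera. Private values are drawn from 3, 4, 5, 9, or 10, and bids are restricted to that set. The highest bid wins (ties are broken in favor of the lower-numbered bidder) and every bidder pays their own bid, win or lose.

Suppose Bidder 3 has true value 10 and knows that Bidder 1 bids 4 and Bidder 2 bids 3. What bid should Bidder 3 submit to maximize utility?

5

Bid 3: loses but pays 3, utility -3.
Bid 4: loses but pays 4, utility -4.
Bid 5: wins, pays 5, utility 10 - 5 = 5.
Bid 9: wins, pays 9, utility 10 - 9 = 1.
Bid 10: wins, pays 10, utility 10 - 10 = 0.
The best choice is 5 with utility 5.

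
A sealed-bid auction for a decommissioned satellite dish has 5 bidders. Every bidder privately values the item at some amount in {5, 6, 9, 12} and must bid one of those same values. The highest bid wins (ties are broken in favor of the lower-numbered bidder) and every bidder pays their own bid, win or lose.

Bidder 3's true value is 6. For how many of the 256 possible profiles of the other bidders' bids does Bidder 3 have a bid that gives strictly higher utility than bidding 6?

252

Others bid (5, 5, 5, 9): truth gives -6; bid 9 gives -3 > -6. Violating.
Others bid (5, 5, 5, 12): truth gives -6; bid 5 gives -5 > -6. Violating.
Others bid (5, 5, 6, 9): truth gives -6; bid 9 gives -3 > -6. Violating.
Others bid (5, 5, 6, 12): truth gives -6; bid 5 gives -5 > -6. Violating.
Others bid (5, 5, 5, 5): truth gives 0; no alternative beats it.
Others bid (5, 5, 5, 6): truth gives 0; no alternative beats it.
(Checking all 256 profiles: 252 have a profitable deviation, 4 do not.)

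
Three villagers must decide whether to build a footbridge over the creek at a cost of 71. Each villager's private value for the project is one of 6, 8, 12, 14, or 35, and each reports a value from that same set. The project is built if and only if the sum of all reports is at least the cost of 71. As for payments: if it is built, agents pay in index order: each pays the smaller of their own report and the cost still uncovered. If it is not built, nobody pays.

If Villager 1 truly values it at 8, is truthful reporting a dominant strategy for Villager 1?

Consider the case where Villager 2 reports 35 and Villager 3 reports 35.
Truthful report 8: project built, pays 8, utility 8 - 8 = 0.
Report 6 instead: project built, pays 6, utility 8 - 6 = 2.
Since 2 > 0, reporting 6 is strictly better here, so truthful reporting is not dominant.

No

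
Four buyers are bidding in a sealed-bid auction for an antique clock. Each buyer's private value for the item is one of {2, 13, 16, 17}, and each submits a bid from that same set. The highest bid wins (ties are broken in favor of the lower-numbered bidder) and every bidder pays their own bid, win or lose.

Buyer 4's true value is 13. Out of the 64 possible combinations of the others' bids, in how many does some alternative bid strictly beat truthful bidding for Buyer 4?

Others bid (2, 2, 13): truth gives -13; bid 2 gives -2 > -13. Violating.
Others bid (2, 2, 16): truth gives -13; bid 2 gives -2 > -13. Violating.
Others bid (2, 2, 17): truth gives -13; bid 2 gives -2 > -13. Violating.
Others bid (2, 13, 2): truth gives -13; bid 2 gives -2 > -13. Violating.
Others bid (2, 2, 2): truth gives 0; no alternative beats it.
(Checking all 64 profiles: 63 have a profitable deviation, 1 does not.)

63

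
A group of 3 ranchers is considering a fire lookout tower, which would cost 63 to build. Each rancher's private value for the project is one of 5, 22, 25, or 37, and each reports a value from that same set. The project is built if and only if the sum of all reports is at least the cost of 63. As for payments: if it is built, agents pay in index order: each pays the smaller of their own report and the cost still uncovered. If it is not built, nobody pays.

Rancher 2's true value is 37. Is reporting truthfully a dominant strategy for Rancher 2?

Consider the case where Rancher 1 reports 5 and Rancher 3 reports 37.
Truthful report 37: project built, pays 37, utility 37 - 37 = 0.
Report 22 instead: project built, pays 22, utility 37 - 22 = 15.
Since 15 > 0, reporting 22 is strictly better here, so truthful reporting is not dominant.

No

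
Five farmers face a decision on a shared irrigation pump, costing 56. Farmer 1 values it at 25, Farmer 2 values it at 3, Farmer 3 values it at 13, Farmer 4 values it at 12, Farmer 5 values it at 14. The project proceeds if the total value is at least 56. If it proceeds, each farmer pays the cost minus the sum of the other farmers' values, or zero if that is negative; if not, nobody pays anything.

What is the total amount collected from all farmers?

Total value 67 ≥ cost 56, so it is built.
Farmer 1: others sum to 42; max(0, 56 - 42) = 14.
Farmer 2: others sum to 64; max(0, 56 - 64) = 0.
Farmer 3: others sum to 54; max(0, 56 - 54) = 2.
Farmer 4: others sum to 55; max(0, 56 - 55) = 1.
Farmer 5: others sum to 53; max(0, 56 - 53) = 3.
Total collected = 14 + 0 + 2 + 1 + 3 = 20.

20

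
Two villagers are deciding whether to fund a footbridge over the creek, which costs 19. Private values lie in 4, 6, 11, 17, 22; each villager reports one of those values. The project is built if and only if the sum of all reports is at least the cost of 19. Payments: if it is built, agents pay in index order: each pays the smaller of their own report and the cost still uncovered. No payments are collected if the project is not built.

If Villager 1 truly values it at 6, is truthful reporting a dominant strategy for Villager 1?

Consider the case where Villager 2 reports 17.
Truthful report 6: project built, pays 6, utility 6 - 6 = 0.
Report 4 instead: project built, pays 4, utility 6 - 4 = 2.
Since 2 > 0, reporting 4 is strictly better here, so truthful reporting is not dominant.

No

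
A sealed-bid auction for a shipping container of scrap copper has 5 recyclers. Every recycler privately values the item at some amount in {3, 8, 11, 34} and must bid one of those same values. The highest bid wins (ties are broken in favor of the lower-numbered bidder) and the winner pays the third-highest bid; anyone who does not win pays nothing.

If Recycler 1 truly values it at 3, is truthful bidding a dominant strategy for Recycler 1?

Check each profile of the others' bids and compare truth against every alternative bid.
Others bid (3, 3, 8, 8): truth gives 0, best alternative gives -5.
Others bid (3, 8, 3, 8): truth gives 0, best alternative gives -5.
Others bid (3, 8, 8, 3): truth gives 0, best alternative gives -5.
Others bid (3, 8, 8, 8): truth gives 0, best alternative gives -5.
Others bid (8, 3, 3, 8): truth gives 0, best alternative gives -5.
Others bid (8, 3, 8, 3): truth gives 0, best alternative gives -5.
(Remaining 250 profiles checked similarly; truth is weakly best in each.)
In every case the truthful bid is at least as good as any alternative, so it is a dominant strategy.

Yes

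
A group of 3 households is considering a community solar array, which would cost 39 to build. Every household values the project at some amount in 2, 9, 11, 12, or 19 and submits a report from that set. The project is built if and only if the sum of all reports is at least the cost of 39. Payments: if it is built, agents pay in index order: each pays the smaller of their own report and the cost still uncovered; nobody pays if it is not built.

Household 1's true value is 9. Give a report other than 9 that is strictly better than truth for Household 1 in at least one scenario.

Suppose Household 2 reports 19 and Household 3 reports 19.
Report 9: project built, pays 9, utility 9 - 9 = 0.
Report 2: project built, pays 2, utility 9 - 2 = 7.
So reporting 2 beats truth here (7 > 0).

2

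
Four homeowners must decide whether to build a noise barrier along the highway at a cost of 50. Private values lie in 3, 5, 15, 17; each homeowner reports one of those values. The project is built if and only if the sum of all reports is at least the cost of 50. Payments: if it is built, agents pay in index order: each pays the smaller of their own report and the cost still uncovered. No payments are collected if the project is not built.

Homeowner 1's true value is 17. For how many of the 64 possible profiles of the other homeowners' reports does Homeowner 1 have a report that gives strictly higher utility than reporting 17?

29

Others report (3, 15, 17): truth gives 0; report 15 gives 2 > 0. Violating.
Others report (3, 17, 15): truth gives 0; report 15 gives 2 > 0. Violating.
Others report (3, 17, 17): truth gives 0; report 15 gives 2 > 0. Violating.
Others report (5, 15, 15): truth gives 0; report 15 gives 2 > 0. Violating.
Others report (3, 3, 3): truth gives 0; no alternative beats it.
Others report (3, 3, 5): truth gives 0; no alternative beats it.
(Checking all 64 profiles: 29 have a profitable deviation, 35 do not.)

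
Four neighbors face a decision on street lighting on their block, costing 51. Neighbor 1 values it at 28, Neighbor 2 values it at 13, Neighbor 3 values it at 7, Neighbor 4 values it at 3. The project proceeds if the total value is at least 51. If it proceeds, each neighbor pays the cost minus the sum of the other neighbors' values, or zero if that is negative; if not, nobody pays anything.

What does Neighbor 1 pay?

Total value 51 ≥ cost 51, so the project is built.
The other neighbors' values sum to 23.
Cost minus that sum is 51 - 23 = 28.

28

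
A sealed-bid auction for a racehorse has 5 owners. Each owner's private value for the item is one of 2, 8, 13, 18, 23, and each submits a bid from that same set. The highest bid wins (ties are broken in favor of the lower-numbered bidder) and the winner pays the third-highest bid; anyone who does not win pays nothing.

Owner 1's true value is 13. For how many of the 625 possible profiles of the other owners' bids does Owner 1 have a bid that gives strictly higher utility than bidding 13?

64

Others bid (2, 2, 2, 18): truth gives 0; bid 18 gives 11 > 0. Violating.
Others bid (2, 2, 2, 23): truth gives 0; bid 23 gives 11 > 0. Violating.
Others bid (2, 2, 8, 18): truth gives 0; bid 18 gives 5 > 0. Violating.
Others bid (2, 2, 8, 23): truth gives 0; bid 23 gives 5 > 0. Violating.
Others bid (2, 2, 2, 2): truth gives 11; no alternative beats it.
Others bid (2, 2, 2, 8): truth gives 11; no alternative beats it.
(Checking all 625 profiles: 64 have a profitable deviation, 561 do not.)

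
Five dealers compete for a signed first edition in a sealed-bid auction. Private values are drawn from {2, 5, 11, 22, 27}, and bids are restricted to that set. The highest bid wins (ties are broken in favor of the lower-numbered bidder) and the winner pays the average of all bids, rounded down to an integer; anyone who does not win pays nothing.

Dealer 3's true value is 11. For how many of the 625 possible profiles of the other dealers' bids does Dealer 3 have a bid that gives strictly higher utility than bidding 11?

48

Others bid (2, 2, 2, 2): truth gives 8; bid 5 gives 9 > 8. Violating.
Others bid (2, 2, 2, 5): truth gives 7; bid 5 gives 8 > 7. Violating.
Others bid (2, 2, 2, 22): truth gives 0; bid 22 gives 1 > 0. Violating.
Others bid (2, 2, 5, 2): truth gives 7; bid 5 gives 8 > 7. Violating.
Others bid (2, 2, 2, 11): truth gives 6; no alternative beats it.
Others bid (2, 2, 2, 27): truth gives 0; no alternative beats it.
(Checking all 625 profiles: 48 have a profitable deviation, 577 do not.)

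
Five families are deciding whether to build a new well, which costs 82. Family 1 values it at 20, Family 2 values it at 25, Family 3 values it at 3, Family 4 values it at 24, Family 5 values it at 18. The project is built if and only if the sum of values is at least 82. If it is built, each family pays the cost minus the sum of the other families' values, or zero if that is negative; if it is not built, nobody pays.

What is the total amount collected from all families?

55

Total value 90 ≥ cost 82, so it is built.
Family 1: others sum to 70; max(0, 82 - 70) = 12.
Family 2: others sum to 65; max(0, 82 - 65) = 17.
Family 3: others sum to 87; max(0, 82 - 87) = 0.
Family 4: others sum to 66; max(0, 82 - 66) = 16.
Family 5: others sum to 72; max(0, 82 - 72) = 10.
Total collected = 12 + 17 + 0 + 16 + 10 = 55.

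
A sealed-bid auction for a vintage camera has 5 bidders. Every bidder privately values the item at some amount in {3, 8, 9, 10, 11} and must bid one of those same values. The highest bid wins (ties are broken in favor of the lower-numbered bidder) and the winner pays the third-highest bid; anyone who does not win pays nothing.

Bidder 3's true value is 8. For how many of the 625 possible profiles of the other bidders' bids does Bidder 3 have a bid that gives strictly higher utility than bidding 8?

12

Others bid (3, 3, 3, 9): truth gives 0; bid 9 gives 5 > 0. Violating.
Others bid (3, 3, 3, 10): truth gives 0; bid 10 gives 5 > 0. Violating.
Others bid (3, 3, 3, 11): truth gives 0; bid 11 gives 5 > 0. Violating.
Others bid (3, 3, 9, 3): truth gives 0; bid 9 gives 5 > 0. Violating.
Others bid (3, 3, 3, 3): truth gives 5; no alternative beats it.
Others bid (3, 3, 3, 8): truth gives 5; no alternative beats it.
(Checking all 625 profiles: 12 have a profitable deviation, 613 do not.)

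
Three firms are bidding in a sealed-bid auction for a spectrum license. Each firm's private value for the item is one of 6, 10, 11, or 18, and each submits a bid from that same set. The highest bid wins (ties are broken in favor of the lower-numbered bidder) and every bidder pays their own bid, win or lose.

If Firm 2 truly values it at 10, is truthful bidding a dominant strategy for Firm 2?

No

Consider the case where Firm 1 bids 6 and Firm 3 bids 11.
Truthful bid 10: loses but pays 10, utility -10.
Bid 6 instead: loses but pays 6, utility -6.
Since -6 > -10, bidding 6 is strictly better here, so truthful bidding is not dominant.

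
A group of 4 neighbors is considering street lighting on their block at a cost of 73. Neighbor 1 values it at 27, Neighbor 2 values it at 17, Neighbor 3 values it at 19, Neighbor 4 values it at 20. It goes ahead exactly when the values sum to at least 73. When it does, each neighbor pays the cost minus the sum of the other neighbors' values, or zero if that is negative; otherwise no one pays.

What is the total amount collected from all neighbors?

43

Total value 83 ≥ cost 73, so it is built.
Neighbor 1: others sum to 56; max(0, 73 - 56) = 17.
Neighbor 2: others sum to 66; max(0, 73 - 66) = 7.
Neighbor 3: others sum to 64; max(0, 73 - 64) = 9.
Neighbor 4: others sum to 63; max(0, 73 - 63) = 10.
Total collected = 17 + 7 + 9 + 10 = 43.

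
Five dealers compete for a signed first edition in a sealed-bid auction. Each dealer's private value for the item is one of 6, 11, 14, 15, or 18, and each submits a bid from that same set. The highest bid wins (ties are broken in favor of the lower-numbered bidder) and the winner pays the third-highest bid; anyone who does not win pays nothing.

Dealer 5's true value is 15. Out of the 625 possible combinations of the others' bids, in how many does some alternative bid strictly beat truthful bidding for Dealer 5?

Others bid (6, 6, 6, 15): truth gives 0; bid 18 gives 9 > 0. Violating.
Others bid (6, 6, 11, 15): truth gives 0; bid 18 gives 4 > 0. Violating.
Others bid (6, 6, 14, 15): truth gives 0; bid 18 gives 1 > 0. Violating.
Others bid (6, 6, 15, 6): truth gives 0; bid 18 gives 9 > 0. Violating.
Others bid (6, 6, 6, 6): truth gives 9; no alternative beats it.
Others bid (6, 6, 6, 11): truth gives 9; no alternative beats it.
(Checking all 625 profiles: 108 have a profitable deviation, 517 do not.)

108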